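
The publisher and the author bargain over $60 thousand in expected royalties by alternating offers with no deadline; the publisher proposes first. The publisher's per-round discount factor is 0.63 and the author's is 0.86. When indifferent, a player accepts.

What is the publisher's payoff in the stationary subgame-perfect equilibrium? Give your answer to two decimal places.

When the publisher proposes, the author accepts any offer worth at least 0.86 times what the author would get by proposing next round; and vice versa.
This gives x = 60 − 0.86y and y = 60 − 0.63x, where x and y are each side's share when it proposes.
Hence (1 − 0.86·0.63)x = 60(1 − 0.86), i.e. 0.4582·x = 8.4.
x ≈ 18.3326; the author's share is 60 − x ≈ 41.6674.

18.33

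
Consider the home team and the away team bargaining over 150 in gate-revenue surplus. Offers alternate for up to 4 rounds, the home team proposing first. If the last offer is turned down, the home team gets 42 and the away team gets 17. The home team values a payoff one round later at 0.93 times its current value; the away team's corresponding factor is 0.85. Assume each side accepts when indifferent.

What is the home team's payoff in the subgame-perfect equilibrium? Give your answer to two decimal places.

Round 4 (the away team proposes): the home team gets 42 if talks fail, so the away team offers 42 and keeps 108.
Round 3 (the home team proposes): the away team can get 108 next round, worth 0.85 × 108 = 91.8 now. The home team offers 91.8 and keeps 150 − 91.8 = 58.2.
Round 2 (the away team proposes): the home team can get 58.2 next round, worth 0.93 × 58.2 = 54.126 now, so the away team offers 54.126, keeping 95.874.
Round 1 (the home team proposes): the away team can get 95.874 next round, worth 0.85 × 95.874 = 81.4929 now. The home team offers 81.4929 and keeps 150 − 81.4929 = 68.5071.

68.51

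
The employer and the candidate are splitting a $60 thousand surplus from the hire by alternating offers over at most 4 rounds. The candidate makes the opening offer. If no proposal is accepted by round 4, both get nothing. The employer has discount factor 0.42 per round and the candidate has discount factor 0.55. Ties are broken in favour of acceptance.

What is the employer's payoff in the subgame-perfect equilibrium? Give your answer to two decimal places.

Solve by backward induction from round 4.
Round 4 (the employer proposes): rejection yields 0 for the candidate; the employer offers 0 and keeps 60.
Round 3 (the candidate proposes): the employer can get 60 next round, worth 0.42 × 60 = 25.2 now; the candidate offers that and keeps 34.8.
Round 2 (the employer proposes): the candidate can get 34.8 next round, worth 0.55 × 34.8 = 19.14 now. The employer offers 19.14 and keeps 60 − 19.14 = 40.86.
Round 1 (the candidate proposes): the employer can get 40.86 next round, worth 0.42 × 40.86 = 17.1612 now, so the candidate offers 17.1612, keeping 42.8388.

17.16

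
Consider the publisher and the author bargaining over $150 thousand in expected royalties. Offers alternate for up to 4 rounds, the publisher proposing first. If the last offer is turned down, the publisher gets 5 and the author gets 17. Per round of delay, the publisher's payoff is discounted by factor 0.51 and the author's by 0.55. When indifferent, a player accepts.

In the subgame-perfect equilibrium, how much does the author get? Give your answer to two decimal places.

62.79

Round 4 (the author proposes): the publisher gets 5 if talks fail, so the author offers 5 and keeps 145.
Round 3 (the publisher proposes): the author can get 145 next round, worth 0.55 × 145 = 79.75 now. The publisher offers 79.75 and keeps 150 − 79.75 = 70.25.
Round 2 (the author proposes): the publisher can get 70.25 next round, worth 0.51 × 70.25 = 35.8275 now; the author offers that and keeps 114.1725.
Round 1 (the publisher proposes): the author can get 114.1725 next round, worth 0.55 × 114.1725 = 62.794875 now; the publisher offers that and keeps 87.205125.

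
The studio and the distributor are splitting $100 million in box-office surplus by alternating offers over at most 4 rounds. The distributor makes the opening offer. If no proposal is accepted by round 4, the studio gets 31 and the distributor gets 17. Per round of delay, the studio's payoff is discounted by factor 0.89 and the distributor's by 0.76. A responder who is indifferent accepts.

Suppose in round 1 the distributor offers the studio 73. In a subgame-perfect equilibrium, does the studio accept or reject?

Accept

Round 4 (the studio proposes): the distributor gets 17 if talks fail, so the studio offers 17 and keeps 83.
Round 3 (the distributor proposes): the studio can get 83 next round, worth 0.89 × 83 = 73.87 now, so the distributor offers 73.87, keeping 26.13.
Round 2 (the studio proposes): the distributor can get 26.13 next round, worth 0.76 × 26.13 = 19.8588 now; the studio offers that and keeps 80.1412.
So by rejecting in round 1, the studio gets 80.1412 next round, worth 0.89 × 80.1412 = 71.325668 now.
Offer 73 ≥ 71.325668, so the studio accepts.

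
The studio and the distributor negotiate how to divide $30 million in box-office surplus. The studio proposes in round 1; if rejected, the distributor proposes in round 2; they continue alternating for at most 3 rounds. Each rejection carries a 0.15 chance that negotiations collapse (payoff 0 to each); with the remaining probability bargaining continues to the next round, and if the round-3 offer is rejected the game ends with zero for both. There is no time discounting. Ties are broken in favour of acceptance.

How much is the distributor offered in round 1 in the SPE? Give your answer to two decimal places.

3.83

Round 3 (the studio proposes): rejection yields 0 for the distributor; the studio offers 0 and keeps 30.
Round 2 (the distributor proposes): rejecting gives the studio an expected 0.85 × 30 = 25.5, so the distributor offers 25.5, keeping 4.5.
Round 1 (the studio proposes): rejecting gives the distributor an expected 0.85 × 4.5 = 3.825; the studio offers that and keeps 26.175.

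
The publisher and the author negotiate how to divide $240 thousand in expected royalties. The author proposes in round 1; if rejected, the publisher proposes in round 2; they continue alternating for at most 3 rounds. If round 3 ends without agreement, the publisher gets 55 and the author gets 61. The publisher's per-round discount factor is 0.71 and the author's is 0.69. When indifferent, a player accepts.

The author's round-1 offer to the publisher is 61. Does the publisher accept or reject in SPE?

Round 3 (the author proposes): the publisher gets 55 if talks fail, so the author offers 55 and keeps 185.
Round 2 (the publisher proposes): the author can get 185 next round, worth 0.69 × 185 = 127.65 now; the publisher offers that and keeps 112.35.
So by rejecting in round 1, the publisher gets 112.35 next round, worth 0.71 × 112.35 = 79.7685 now.
Offer 61 < 79.7685, so the publisher rejects.

Reject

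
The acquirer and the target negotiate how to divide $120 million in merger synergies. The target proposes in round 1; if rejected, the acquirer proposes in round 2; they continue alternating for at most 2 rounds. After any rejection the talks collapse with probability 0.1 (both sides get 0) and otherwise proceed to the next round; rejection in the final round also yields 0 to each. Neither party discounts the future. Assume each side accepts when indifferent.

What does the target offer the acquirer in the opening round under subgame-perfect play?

Round 2 (the acquirer proposes): rejection yields 0 for the target; the acquirer offers 0 and keeps 120.
Round 1 (the target proposes): rejecting gives the acquirer an expected 0.9 × 120 = 108, so the target offers 108, keeping 12.

108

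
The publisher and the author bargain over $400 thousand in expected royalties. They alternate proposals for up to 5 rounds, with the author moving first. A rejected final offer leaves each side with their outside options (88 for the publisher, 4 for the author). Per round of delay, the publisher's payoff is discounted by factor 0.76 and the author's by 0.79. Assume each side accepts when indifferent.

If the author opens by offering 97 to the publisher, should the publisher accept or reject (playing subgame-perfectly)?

Round 5 (the author proposes): the publisher gets 88 if talks fail, so the author offers 88 and keeps 312.
Round 4 (the publisher proposes): the author can get 312 next round, worth 0.79 × 312 = 246.48 now; the publisher offers that and keeps 153.52.
Round 3 (the author proposes): the publisher can get 153.52 next round, worth 0.76 × 153.52 = 116.6752 now; the author offers that and keeps 283.3248.
Round 2 (the publisher proposes): the author can get 283.3248 next round, worth 0.79 × 283.3248 = 223.826592 now; the publisher offers that and keeps 176.173408.
So by rejecting in round 1, the publisher gets 176.173408 next round, worth 0.76 × 176.173408 = 133.89179008 now.
Offer 97 < 133.89179008, so the publisher rejects.

Reject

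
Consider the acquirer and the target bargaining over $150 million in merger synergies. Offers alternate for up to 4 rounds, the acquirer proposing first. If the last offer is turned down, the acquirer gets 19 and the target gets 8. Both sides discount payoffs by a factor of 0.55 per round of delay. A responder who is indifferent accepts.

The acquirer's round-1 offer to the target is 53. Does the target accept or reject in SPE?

Reject

Round 4 (the target proposes): the acquirer gets 19 if talks fail, so the target offers 19 and keeps 131.
Round 3 (the acquirer proposes): the target can get 131 next round, worth 0.55 × 131 = 72.05 now. The acquirer offers 72.05 and keeps 150 − 72.05 = 77.95.
Round 2 (the target proposes): the acquirer can get 77.95 next round, worth 0.55 × 77.95 = 42.8725 now; the target offers that and keeps 107.1275.
So by rejecting in round 1, the target gets 107.1275 next round, worth 0.55 × 107.1275 = 58.920125 now.
Offer 53 < 58.920125, so the target rejects.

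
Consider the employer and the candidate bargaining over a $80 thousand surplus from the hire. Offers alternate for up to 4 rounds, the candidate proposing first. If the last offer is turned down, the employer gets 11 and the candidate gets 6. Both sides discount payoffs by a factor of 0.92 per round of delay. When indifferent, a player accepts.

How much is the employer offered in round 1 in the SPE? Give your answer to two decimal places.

63.51

Round 4 (the employer proposes): the candidate gets 6 if talks fail, so the employer offers 6 and keeps 74.
Round 3 (the candidate proposes): the employer can get 74 next round, worth 0.92 × 74 = 68.08 now, so the candidate offers 68.08, keeping 11.92.
Round 2 (the employer proposes): the candidate can get 11.92 next round, worth 0.92 × 11.92 = 10.9664 now; the employer offers that and keeps 69.0336.
Round 1 (the candidate proposes): the employer can get 69.0336 next round, worth 0.92 × 69.0336 = 63.510912 now; the candidate offers that and keeps 16.489088.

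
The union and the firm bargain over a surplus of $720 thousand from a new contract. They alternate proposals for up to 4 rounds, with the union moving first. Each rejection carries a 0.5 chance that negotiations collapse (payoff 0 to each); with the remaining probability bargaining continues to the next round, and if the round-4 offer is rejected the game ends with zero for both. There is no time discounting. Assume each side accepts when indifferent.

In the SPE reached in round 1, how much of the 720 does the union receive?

450

Round 4 (the firm proposes): rejection yields 0 for the union; the firm offers 0 and keeps 720.
Round 3 (the union proposes): rejecting gives the firm an expected 0.5 × 720 = 360; the union offers that and keeps 360.
Round 2 (the firm proposes): rejecting gives the union an expected 0.5 × 360 = 180, so the firm offers 180, keeping 540.
Round 1 (the union proposes): rejecting gives the firm an expected 0.5 × 540 = 270. The union offers 270 and keeps 720 − 270 = 450.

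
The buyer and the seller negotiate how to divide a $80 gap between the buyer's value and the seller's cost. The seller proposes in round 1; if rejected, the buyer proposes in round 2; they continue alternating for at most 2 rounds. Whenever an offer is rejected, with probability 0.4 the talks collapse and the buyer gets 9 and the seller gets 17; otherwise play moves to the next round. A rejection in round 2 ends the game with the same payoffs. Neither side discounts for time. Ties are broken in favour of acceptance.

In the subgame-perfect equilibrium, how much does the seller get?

Round 2 (the buyer proposes): the seller gets 17 if talks fail, so the buyer offers 17 and keeps 63.
Round 1 (the seller proposes): rejecting gives the buyer an expected 0.6 × 63 + 0.4 × 9 = 41.4. The seller offers 41.4 and keeps 80 − 41.4 = 38.6.

38.6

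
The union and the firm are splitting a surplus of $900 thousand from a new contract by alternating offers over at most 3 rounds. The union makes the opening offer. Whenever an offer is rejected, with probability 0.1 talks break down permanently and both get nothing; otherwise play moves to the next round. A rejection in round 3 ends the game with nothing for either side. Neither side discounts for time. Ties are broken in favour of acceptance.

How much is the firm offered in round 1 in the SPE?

81

Round 3 (the union proposes): the firm will accept anything ≥ 0, so the union offers 0 and keeps 900.
Round 2 (the firm proposes): rejecting gives the union an expected 0.9 × 900 = 810, so the firm offers 810, keeping 90.
Round 1 (the union proposes): rejecting gives the firm an expected 0.9 × 90 = 81; the union offers that and keeps 819.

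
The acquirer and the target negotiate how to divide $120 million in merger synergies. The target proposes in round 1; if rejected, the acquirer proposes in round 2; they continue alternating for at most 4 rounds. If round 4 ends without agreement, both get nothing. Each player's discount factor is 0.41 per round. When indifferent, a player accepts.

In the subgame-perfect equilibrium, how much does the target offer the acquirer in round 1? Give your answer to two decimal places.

By backward induction:
Round 4 (the acquirer proposes): rejection yields 0 for the target; the acquirer offers 0 and keeps 120.
Round 3 (the target proposes): the acquirer can get 120 next round, worth 0.41 × 120 = 49.2 now, so the target offers 49.2, keeping 70.8.
Round 2 (the acquirer proposes): the target can get 70.8 next round, worth 0.41 × 70.8 = 29.028 now, so the acquirer offers 29.028, keeping 90.972.
Round 1 (the target proposes): the acquirer can get 90.972 next round, worth 0.41 × 90.972 = 37.29852 now. The target offers 37.29852 and keeps 120 − 37.29852 = 82.70148.

37.30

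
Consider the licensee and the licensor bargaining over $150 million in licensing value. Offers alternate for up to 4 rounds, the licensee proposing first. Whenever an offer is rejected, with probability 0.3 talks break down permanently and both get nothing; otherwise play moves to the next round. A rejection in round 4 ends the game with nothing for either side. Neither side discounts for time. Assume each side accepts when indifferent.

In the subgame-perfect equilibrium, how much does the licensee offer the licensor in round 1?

82.95

Round 4 (the licensor proposes): the licensee will accept anything ≥ 0, so the licensor offers 0 and keeps 150.
Round 3 (the licensee proposes): rejecting gives the licensor an expected 0.7 × 150 = 105. The licensee offers 105 and keeps 150 − 105 = 45.
Round 2 (the licensor proposes): rejecting gives the licensee an expected 0.7 × 45 = 31.5; the licensor offers that and keeps 118.5.
Round 1 (the licensee proposes): rejecting gives the licensor an expected 0.7 × 118.5 = 82.95; the licensee offers that and keeps 67.05.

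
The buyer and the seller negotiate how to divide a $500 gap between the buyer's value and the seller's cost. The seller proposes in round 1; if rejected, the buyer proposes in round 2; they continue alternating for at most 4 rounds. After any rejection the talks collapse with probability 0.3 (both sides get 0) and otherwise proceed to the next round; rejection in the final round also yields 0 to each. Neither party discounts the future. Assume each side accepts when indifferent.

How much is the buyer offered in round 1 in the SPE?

Round 4 (the buyer proposes): the seller will accept anything ≥ 0, so the buyer offers 0 and keeps 500.
Round 3 (the seller proposes): rejecting gives the buyer an expected 0.7 × 500 = 350. The seller offers 350 and keeps 500 − 350 = 150.
Round 2 (the buyer proposes): rejecting gives the seller an expected 0.7 × 150 = 105; the buyer offers that and keeps 395.
Round 1 (the seller proposes): rejecting gives the buyer an expected 0.7 × 395 = 276.5. The seller offers 276.5 and keeps 500 − 276.5 = 223.5.

276.5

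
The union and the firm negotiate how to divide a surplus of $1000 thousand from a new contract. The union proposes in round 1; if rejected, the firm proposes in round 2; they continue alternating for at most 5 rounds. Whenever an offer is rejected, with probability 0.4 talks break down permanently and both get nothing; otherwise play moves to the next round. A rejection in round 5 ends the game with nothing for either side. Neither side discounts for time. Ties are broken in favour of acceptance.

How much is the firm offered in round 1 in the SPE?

326.4

Round 5 (the union proposes): the firm will accept anything ≥ 0, so the union offers 0 and keeps 1000.
Round 4 (the firm proposes): rejecting gives the union an expected 0.6 × 1000 = 600. The firm offers 600 and keeps 1000 − 600 = 400.
Round 3 (the union proposes): rejecting gives the firm an expected 0.6 × 400 = 240; the union offers that and keeps 760.
Round 2 (the firm proposes): rejecting gives the union an expected 0.6 × 760 = 456, so the firm offers 456, keeping 544.
Round 1 (the union proposes): rejecting gives the firm an expected 0.6 × 544 = 326.4. The union offers 326.4 and keeps 1000 − 326.4 = 673.6.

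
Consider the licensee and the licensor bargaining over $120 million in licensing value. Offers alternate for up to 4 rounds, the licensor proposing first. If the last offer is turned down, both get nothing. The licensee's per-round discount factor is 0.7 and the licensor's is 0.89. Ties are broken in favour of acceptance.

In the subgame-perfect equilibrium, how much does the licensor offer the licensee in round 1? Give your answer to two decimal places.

61.57

Round 4 (the licensee proposes): rejection yields 0 for the licensor; the licensee offers 0 and keeps 120.
Round 3 (the licensor proposes): the licensee can get 120 next round, worth 0.7 × 120 = 84 now. The licensor offers 84 and keeps 120 − 84 = 36.
Round 2 (the licensee proposes): the licensor can get 36 next round, worth 0.89 × 36 = 32.04 now; the licensee offers that and keeps 87.96.
Round 1 (the licensor proposes): the licensee can get 87.96 next round, worth 0.7 × 87.96 = 61.572 now, so the licensor offers 61.572, keeping 58.428.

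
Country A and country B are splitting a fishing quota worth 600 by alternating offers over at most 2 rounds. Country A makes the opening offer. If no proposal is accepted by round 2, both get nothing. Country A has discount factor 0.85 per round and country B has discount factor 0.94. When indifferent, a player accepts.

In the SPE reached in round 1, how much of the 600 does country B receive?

Round 2 (country B proposes): rejection yields 0 for country A; country B offers 0 and keeps 600.
Round 1 (country A proposes): country B can get 600 next round, worth 0.94 × 600 = 564 now, so country A offers 564, keeping 36.

564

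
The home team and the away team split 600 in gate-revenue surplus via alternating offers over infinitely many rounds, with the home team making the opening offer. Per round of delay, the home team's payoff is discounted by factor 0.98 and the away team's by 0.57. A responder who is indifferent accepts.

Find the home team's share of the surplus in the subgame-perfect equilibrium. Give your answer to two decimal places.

When the home team proposes, the away team accepts any offer worth at least 0.57 times what the away team would get by proposing next round; and vice versa.
This gives x = 600 − 0.57y and y = 600 − 0.98x, where x and y are each side's share when it proposes.
Hence (1 − 0.57·0.98)x = 600(1 − 0.57), i.e. 0.4414·x = 258.
x ≈ 584.5039; the away team's share is 600 − x ≈ 15.4961.

584.50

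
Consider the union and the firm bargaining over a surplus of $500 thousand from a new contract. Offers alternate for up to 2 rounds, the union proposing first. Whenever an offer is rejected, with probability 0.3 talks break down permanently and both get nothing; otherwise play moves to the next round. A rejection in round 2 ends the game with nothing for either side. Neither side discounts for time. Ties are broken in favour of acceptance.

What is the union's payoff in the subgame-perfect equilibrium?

150

Round 2 (the firm proposes): the union will accept anything ≥ 0, so the firm offers 0 and keeps 500.
Round 1 (the union proposes): rejecting gives the firm an expected 0.7 × 500 = 350, so the union offers 350, keeping 150.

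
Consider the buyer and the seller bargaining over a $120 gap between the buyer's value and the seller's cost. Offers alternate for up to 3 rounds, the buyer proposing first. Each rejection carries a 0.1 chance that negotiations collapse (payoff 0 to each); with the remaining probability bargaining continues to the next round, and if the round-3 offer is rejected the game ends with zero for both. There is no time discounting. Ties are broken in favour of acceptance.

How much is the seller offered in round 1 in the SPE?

By backward induction:
Round 3 (the buyer proposes): rejection yields 0 for the seller; the buyer offers 0 and keeps 120.
Round 2 (the seller proposes): rejecting gives the buyer an expected 0.9 × 120 = 108, so the seller offers 108, keeping 12.
Round 1 (the buyer proposes): rejecting gives the seller an expected 0.9 × 12 = 10.8. The buyer offers 10.8 and keeps 120 − 10.8 = 109.2.

10.8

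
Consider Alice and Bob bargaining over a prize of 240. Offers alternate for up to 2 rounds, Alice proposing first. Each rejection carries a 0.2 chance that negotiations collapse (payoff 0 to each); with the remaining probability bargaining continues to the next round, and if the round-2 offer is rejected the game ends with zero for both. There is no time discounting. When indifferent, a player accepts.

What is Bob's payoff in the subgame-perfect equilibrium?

Round 2 (Bob proposes): rejection yields 0 for Alice; Bob offers 0 and keeps 240.
Round 1 (Alice proposes): rejecting gives Bob an expected 0.8 × 240 = 192; Alice offers that and keeps 48.

192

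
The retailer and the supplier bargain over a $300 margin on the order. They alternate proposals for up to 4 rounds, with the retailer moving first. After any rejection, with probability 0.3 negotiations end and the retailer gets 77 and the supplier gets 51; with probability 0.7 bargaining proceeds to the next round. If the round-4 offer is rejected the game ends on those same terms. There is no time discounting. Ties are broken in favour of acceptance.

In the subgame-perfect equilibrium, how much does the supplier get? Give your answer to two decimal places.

146.12

By backward induction:
Round 4 (the supplier proposes): the retailer gets 77 if talks fail, so the supplier offers 77 and keeps 223.
Round 3 (the retailer proposes): rejecting gives the supplier an expected 0.7 × 223 + 0.3 × 51 = 171.4, so the retailer offers 171.4, keeping 128.6.
Round 2 (the supplier proposes): rejecting gives the retailer an expected 0.7 × 128.6 + 0.3 × 77 = 113.12; the supplier offers that and keeps 186.88.
Round 1 (the retailer proposes): rejecting gives the supplier an expected 0.7 × 186.88 + 0.3 × 51 = 146.116. The retailer offers 146.116 and keeps 300 − 146.116 = 153.884.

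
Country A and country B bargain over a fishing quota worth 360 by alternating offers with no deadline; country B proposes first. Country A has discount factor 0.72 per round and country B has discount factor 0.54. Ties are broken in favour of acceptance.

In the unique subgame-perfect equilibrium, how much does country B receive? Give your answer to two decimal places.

164.92

In a stationary SPE each proposer offers the other exactly their discounted continuation value.
If country B keeps x when proposing and country A keeps y when proposing, then x = 360 − 0.72y and y = 360 − 0.54x.
Solving: x = 360(1 − 0.72) / (1 − 0.54·0.72) = 100.8 / 0.6112 ≈ 164.9215.
Country A gets 360 − 164.9215 ≈ 195.0785.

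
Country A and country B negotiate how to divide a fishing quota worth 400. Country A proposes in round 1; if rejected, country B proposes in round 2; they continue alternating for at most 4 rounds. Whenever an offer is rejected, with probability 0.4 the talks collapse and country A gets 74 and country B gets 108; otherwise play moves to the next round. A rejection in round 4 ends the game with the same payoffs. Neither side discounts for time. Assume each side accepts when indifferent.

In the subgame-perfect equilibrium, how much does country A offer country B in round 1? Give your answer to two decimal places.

207.41

Round 4 (country B proposes): country A gets 74 if talks fail, so country B offers 74 and keeps 326.
Round 3 (country A proposes): rejecting gives country B an expected 0.6 × 326 + 0.4 × 108 = 238.8, so country A offers 238.8, keeping 161.2.
Round 2 (country B proposes): rejecting gives country A an expected 0.6 × 161.2 + 0.4 × 74 = 126.32. Country B offers 126.32 and keeps 400 − 126.32 = 273.68.
Round 1 (country A proposes): rejecting gives country B an expected 0.6 × 273.68 + 0.4 × 108 = 207.408; country A offers that and keeps 192.592.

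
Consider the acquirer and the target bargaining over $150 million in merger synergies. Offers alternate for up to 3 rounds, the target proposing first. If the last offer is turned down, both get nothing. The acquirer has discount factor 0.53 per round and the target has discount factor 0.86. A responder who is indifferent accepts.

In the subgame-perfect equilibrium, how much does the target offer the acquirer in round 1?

Round 3 (the target proposes): rejection yields 0 for the acquirer; the target offers 0 and keeps 150.
Round 2 (the acquirer proposes): the target can get 150 next round, worth 0.86 × 150 = 129 now, so the acquirer offers 129, keeping 21.
Round 1 (the target proposes): the acquirer can get 21 next round, worth 0.53 × 21 = 11.13 now. The target offers 11.13 and keeps 150 − 11.13 = 138.87.

11.13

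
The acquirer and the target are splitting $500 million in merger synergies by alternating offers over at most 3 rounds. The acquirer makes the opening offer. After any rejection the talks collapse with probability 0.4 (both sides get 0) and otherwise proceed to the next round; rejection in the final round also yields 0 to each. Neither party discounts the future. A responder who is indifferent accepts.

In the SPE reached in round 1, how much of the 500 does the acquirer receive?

380

By backward induction:
Round 3 (the acquirer proposes): the target will accept anything ≥ 0, so the acquirer offers 0 and keeps 500.
Round 2 (the target proposes): rejecting gives the acquirer an expected 0.6 × 500 = 300. The target offers 300 and keeps 500 − 300 = 200.
Round 1 (the acquirer proposes): rejecting gives the target an expected 0.6 × 200 = 120; the acquirer offers that and keeps 380.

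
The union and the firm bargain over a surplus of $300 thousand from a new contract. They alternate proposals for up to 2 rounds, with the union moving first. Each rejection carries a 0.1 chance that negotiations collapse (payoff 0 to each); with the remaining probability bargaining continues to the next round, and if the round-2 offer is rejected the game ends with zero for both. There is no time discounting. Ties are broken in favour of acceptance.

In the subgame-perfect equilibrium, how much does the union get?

Round 2 (the firm proposes): the union will accept anything ≥ 0, so the firm offers 0 and keeps 300.
Round 1 (the union proposes): rejecting gives the firm an expected 0.9 × 300 = 270. The union offers 270 and keeps 300 − 270 = 30.

30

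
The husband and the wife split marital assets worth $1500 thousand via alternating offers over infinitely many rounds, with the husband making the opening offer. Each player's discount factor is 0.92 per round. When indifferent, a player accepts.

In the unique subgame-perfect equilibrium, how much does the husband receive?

781.25

In a stationary SPE each proposer offers the other exactly their discounted continuation value.
If the husband keeps x when proposing and the wife keeps y when proposing, then x = 1500 − 0.92y and y = 1500 − 0.92x.
Solving: x = 1500(1 − 0.92) / (1 − 0.92·0.92) = 120 / 0.1536 = 781.25.
The wife gets 1500 − 781.25 = 718.75.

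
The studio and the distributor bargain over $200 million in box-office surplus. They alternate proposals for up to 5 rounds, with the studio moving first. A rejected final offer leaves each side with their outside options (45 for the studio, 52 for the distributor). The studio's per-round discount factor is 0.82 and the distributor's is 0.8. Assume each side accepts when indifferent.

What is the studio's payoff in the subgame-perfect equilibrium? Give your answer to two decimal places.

129.93

Round 5 (the studio proposes): the distributor gets 52 if talks fail, so the studio offers 52 and keeps 148.
Round 4 (the distributor proposes): the studio can get 148 next round, worth 0.82 × 148 = 121.36 now; the distributor offers that and keeps 78.64.
Round 3 (the studio proposes): the distributor can get 78.64 next round, worth 0.8 × 78.64 = 62.912 now. The studio offers 62.912 and keeps 200 − 62.912 = 137.088.
Round 2 (the distributor proposes): the studio can get 137.088 next round, worth 0.82 × 137.088 = 112.41216 now; the distributor offers that and keeps 87.58784.
Round 1 (the studio proposes): the distributor can get 87.58784 next round, worth 0.8 × 87.58784 = 70.070272 now, so the studio offers 70.070272, keeping 129.929728.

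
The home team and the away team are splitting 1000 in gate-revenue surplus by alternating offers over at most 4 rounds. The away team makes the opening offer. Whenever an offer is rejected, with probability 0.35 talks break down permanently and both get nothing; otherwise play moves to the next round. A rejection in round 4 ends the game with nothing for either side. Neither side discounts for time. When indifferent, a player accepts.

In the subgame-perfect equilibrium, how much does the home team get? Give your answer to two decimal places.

502.13

Round 4 (the home team proposes): rejection yields 0 for the away team; the home team offers 0 and keeps 1000.
Round 3 (the away team proposes): rejecting gives the home team an expected 0.65 × 1000 = 650. The away team offers 650 and keeps 1000 − 650 = 350.
Round 2 (the home team proposes): rejecting gives the away team an expected 0.65 × 350 = 227.5, so the home team offers 227.5, keeping 772.5.
Round 1 (the away team proposes): rejecting gives the home team an expected 0.65 × 772.5 = 502.125, so the away team offers 502.125, keeping 497.875.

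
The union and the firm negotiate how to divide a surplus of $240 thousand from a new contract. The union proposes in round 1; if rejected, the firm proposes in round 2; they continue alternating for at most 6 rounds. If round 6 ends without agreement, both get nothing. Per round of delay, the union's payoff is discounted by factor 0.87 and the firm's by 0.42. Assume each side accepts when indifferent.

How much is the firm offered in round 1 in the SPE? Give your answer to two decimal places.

31.35

Round 6 (the firm proposes): the union will accept anything ≥ 0, so the firm offers 0 and keeps 240.
Round 5 (the union proposes): the firm can get 240 next round, worth 0.42 × 240 = 100.8 now. The union offers 100.8 and keeps 240 − 100.8 = 139.2.
Round 4 (the firm proposes): the union can get 139.2 next round, worth 0.87 × 139.2 = 121.104 now; the firm offers that and keeps 118.896.
Round 3 (the union proposes): the firm can get 118.896 next round, worth 0.42 × 118.896 = 49.93632 now; the union offers that and keeps 190.06368.
Round 2 (the firm proposes): the union can get 190.06368 next round, worth 0.87 × 190.06368 = 165.3554016 now. The firm offers 165.3554016 and keeps 240 − 165.3554016 = 74.6445984.
Round 1 (the union proposes): the firm can get 74.6445984 next round, worth 0.42 × 74.6445984 = 31.350731328 now; the union offers that and keeps 208.649268672.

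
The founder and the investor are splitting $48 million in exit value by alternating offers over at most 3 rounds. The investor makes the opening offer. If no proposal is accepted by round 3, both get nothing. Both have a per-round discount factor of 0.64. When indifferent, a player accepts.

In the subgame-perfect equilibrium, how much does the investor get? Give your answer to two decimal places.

36.94

Round 3 (the investor proposes): rejection yields 0 for the founder; the investor offers 0 and keeps 48.
Round 2 (the founder proposes): the investor can get 48 next round, worth 0.64 × 48 = 30.72 now, so the founder offers 30.72, keeping 17.28.
Round 1 (the investor proposes): the founder can get 17.28 next round, worth 0.64 × 17.28 = 11.0592 now. The investor offers 11.0592 and keeps 48 − 11.0592 = 36.9408.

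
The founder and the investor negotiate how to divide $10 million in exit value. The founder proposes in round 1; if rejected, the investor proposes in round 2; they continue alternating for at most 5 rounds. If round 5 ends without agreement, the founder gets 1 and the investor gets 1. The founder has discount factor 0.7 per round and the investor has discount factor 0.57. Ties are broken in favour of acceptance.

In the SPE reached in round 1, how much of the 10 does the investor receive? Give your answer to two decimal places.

2.55

Work backward from the last round.
Round 5 (the founder proposes): the investor gets 1 if talks fail, so the founder offers 1 and keeps 9.
Round 4 (the investor proposes): the founder can get 9 next round, worth 0.7 × 9 = 6.3 now, so the investor offers 6.3, keeping 3.7.
Round 3 (the founder proposes): the investor can get 3.7 next round, worth 0.57 × 3.7 = 2.109 now; the founder offers that and keeps 7.891.
Round 2 (the investor proposes): the founder can get 7.891 next round, worth 0.7 × 7.891 = 5.5237 now. The investor offers 5.5237 and keeps 10 − 5.5237 = 4.4763.
Round 1 (the founder proposes): the investor can get 4.4763 next round, worth 0.57 × 4.4763 = 2.551491 now; the founder offers that and keeps 7.448509.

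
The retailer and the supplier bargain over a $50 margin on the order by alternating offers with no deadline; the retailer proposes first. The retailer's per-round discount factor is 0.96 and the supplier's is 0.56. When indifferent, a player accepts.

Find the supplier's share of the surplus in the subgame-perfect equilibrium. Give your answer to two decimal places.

Let x be the retailer's share when the retailer proposes and y be the supplier's share when the supplier proposes.
The supplier accepts iff offered ≥ 0.56·y, so x = 50 − 0.56y. Symmetrically y = 50 − 0.96x.
Substituting: x = 50 − 0.56(50 − 0.96x), giving x(1 − 0.96·0.56) = 50(1 − 0.56).
So x = 50 × 0.44 / 0.4624 ≈ 47.5779, and the supplier receives 50 − x ≈ 2.4221.

2.42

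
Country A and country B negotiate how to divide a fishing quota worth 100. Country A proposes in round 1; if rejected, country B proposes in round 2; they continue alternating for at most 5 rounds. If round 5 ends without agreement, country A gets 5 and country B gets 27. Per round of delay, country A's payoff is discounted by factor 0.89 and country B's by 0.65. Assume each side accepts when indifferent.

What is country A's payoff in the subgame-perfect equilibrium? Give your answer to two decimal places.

Round 5 (country A proposes): country B gets 27 if talks fail, so country A offers 27 and keeps 73.
Round 4 (country B proposes): country A can get 73 next round, worth 0.89 × 73 = 64.97 now. Country B offers 64.97 and keeps 100 − 64.97 = 35.03.
Round 3 (country A proposes): country B can get 35.03 next round, worth 0.65 × 35.03 = 22.7695 now, so country A offers 22.7695, keeping 77.2305.
Round 2 (country B proposes): country A can get 77.2305 next round, worth 0.89 × 77.2305 = 68.735145 now. Country B offers 68.735145 and keeps 100 − 68.735145 = 31.264855.
Round 1 (country A proposes): country B can get 31.264855 next round, worth 0.65 × 31.264855 = 20.32215575 now. Country A offers 20.32215575 and keeps 100 − 20.32215575 = 79.67784425.

79.68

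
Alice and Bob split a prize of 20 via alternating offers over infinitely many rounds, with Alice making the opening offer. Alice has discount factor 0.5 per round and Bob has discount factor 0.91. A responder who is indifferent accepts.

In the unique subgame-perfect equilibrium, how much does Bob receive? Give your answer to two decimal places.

In a stationary SPE each proposer offers the other exactly their discounted continuation value.
If Alice keeps x when proposing and Bob keeps y when proposing, then x = 20 − 0.91y and y = 20 − 0.5x.
Solving: x = 20(1 − 0.91) / (1 − 0.5·0.91) = 1.8 / 0.545 ≈ 3.3028.
Bob gets 20 − 3.3028 ≈ 16.6972.

16.70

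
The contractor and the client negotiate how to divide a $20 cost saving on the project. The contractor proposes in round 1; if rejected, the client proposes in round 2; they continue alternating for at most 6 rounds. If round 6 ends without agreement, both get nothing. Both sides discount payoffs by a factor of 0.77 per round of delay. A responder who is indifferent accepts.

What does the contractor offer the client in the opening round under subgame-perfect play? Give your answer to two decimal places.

Round 6 (the client proposes): the contractor will accept anything ≥ 0, so the client offers 0 and keeps 20.
Round 5 (the contractor proposes): the client can get 20 next round, worth 0.77 × 20 = 15.4 now; the contractor offers that and keeps 4.6.
Round 4 (the client proposes): the contractor can get 4.6 next round, worth 0.77 × 4.6 = 3.542 now; the client offers that and keeps 16.458.
Round 3 (the contractor proposes): the client can get 16.458 next round, worth 0.77 × 16.458 = 12.67266 now, so the contractor offers 12.67266, keeping 7.32734.
Round 2 (the client proposes): the contractor can get 7.32734 next round, worth 0.77 × 7.32734 = 5.6420518 now. The client offers 5.6420518 and keeps 20 − 5.6420518 = 14.3579482.
Round 1 (the contractor proposes): the client can get 14.3579482 next round, worth 0.77 × 14.3579482 = 11.055620114 now; the contractor offers that and keeps 8.944379886.

11.06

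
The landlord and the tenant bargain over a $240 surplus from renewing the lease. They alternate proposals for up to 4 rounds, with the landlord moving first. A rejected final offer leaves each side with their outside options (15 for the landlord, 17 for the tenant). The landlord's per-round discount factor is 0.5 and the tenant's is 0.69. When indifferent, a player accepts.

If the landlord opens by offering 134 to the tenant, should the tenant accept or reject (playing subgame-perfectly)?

Round 4 (the tenant proposes): the landlord gets 15 if talks fail, so the tenant offers 15 and keeps 225.
Round 3 (the landlord proposes): the tenant can get 225 next round, worth 0.69 × 225 = 155.25 now, so the landlord offers 155.25, keeping 84.75.
Round 2 (the tenant proposes): the landlord can get 84.75 next round, worth 0.5 × 84.75 = 42.375 now. The tenant offers 42.375 and keeps 240 − 42.375 = 197.625.
So by rejecting in round 1, the tenant gets 197.625 next round, worth 0.69 × 197.625 = 136.36125 now.
Offer 134 < 136.36125, so the tenant rejects.

Reject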